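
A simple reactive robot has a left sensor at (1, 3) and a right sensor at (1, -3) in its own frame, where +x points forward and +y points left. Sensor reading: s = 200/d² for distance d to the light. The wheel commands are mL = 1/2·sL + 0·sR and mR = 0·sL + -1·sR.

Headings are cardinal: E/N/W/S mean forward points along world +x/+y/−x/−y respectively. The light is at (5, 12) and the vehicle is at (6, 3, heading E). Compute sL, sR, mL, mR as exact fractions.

left sensor world pos  = (7, 6); dL² = 40
right sensor world pos = (7, 0); dR² = 148
sL = 200/40 = 5
sR = 200/148 = 50/37
mL = 1/2·sL + 0·sR = 5/2
mR = 0·sL + -1·sR = -50/37

5 50/37 5/2 -50/37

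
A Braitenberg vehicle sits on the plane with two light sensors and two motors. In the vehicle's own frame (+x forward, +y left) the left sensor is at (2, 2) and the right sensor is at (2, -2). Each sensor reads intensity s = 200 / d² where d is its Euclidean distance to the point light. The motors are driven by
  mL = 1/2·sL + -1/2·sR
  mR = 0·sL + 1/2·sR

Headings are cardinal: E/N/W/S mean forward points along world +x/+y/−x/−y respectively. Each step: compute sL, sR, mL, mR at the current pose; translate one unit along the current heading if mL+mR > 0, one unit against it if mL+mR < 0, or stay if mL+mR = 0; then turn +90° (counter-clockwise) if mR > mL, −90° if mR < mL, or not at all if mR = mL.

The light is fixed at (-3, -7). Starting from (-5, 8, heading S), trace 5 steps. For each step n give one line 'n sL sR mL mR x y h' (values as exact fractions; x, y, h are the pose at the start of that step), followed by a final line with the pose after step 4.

n=0: pose=(-5,8,S); sL=200/169, sR=40/37; mL=320/6253, mR=20/37; mL+mR=100/169 → advance +1; mR−mL=3060/6253 → turn +1·90°
n=1: pose=(-5,7,E); sL=25/32, sR=25/18; mL=-175/576, mR=25/36; mL+mR=25/64 → advance +1; mR−mL=575/576 → turn +1·90°
n=2: pose=(-4,7,N); sL=40/53, sR=200/257; mL=-160/13621, mR=100/257; mL+mR=20/53 → advance +1; mR−mL=5460/13621 → turn +1·90°
n=3: pose=(-4,8,W); sL=100/89, sR=100/149; mL=3000/13261, mR=50/149; mL+mR=50/89 → advance +1; mR−mL=1450/13261 → turn +1·90°
n=4: pose=(-5,8,S); sL=200/169, sR=40/37; mL=320/6253, mR=20/37; mL+mR=100/169 → advance +1; mR−mL=3060/6253 → turn +1·90°

0 200/169 40/37 320/6253 20/37 -5 8 S
1 25/32 25/18 -175/576 25/36 -5 7 E
2 40/53 200/257 -160/13621 100/257 -4 7 N
3 100/89 100/149 3000/13261 50/149 -4 8 W
4 200/169 40/37 320/6253 20/37 -5 8 S
final -5 7 E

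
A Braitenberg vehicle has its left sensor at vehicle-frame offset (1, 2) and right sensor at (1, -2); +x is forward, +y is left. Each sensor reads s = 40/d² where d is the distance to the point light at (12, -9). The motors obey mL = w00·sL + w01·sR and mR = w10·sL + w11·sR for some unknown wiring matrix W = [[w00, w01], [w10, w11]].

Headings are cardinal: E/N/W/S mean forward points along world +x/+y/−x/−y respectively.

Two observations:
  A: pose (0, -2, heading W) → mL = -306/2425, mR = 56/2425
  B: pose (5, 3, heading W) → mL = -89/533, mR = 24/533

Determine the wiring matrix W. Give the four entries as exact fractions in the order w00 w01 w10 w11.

-1 1/2 1/2 -1/2

obs A: pose=(0,-2,W) → sL=20/97, sR=4/25, mL=-306/2425, mR=56/2425
obs B: pose=(5,3,W) → sL=10/41, sR=2/13, mL=-89/533, mR=24/533
sensor matrix S = [[20/97, 4/25], [10/41, 2/13]]; det S = -1888/258505
solve [mL_A; mL_B] = S·[w00; w01] and [mR_A; mR_B] = S·[w10; w11]:
  w00 = -1, w01 = 1/2, w10 = 1/2, w11 = -1/2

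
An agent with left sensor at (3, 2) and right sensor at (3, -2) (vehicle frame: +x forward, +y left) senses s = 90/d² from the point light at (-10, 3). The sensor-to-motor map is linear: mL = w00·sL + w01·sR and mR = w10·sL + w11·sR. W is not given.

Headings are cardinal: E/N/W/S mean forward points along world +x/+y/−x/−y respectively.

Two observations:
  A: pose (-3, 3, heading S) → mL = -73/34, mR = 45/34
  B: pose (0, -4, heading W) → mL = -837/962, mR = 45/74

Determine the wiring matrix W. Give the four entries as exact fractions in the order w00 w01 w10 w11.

1/2 -1 0 1/2

obs A: pose=(-3,3,S) → sL=1, sR=45/17, mL=-73/34, mR=45/34
obs B: pose=(0,-4,W) → sL=9/13, sR=45/37, mL=-837/962, mR=45/74
sensor matrix S = [[1, 45/17], [9/13, 45/37]]; det S = -5040/8177
solve [mL_A; mL_B] = S·[w00; w01] and [mR_A; mR_B] = S·[w10; w11]:
  w00 = 1/2, w01 = -1, w10 = 0, w11 = 1/2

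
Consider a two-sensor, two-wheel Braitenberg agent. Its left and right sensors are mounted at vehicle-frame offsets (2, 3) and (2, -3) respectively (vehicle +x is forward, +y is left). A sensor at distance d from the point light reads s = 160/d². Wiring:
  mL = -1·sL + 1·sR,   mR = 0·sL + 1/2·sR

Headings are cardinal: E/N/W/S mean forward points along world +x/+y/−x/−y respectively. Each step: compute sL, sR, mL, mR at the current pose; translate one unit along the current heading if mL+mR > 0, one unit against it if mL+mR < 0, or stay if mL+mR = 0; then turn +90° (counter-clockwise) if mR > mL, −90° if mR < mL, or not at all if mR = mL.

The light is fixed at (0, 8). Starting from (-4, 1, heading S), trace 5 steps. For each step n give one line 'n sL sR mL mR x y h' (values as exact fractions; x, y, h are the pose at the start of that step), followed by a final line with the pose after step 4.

0 80/41 16/13 -384/533 8/13 -4 1 S
1 160/13 32/17 -2304/221 16/17 -4 2 E
2 2 8 6 4 -5 2 N
3 160/13 160/73 -9600/949 80/73 -5 3 E
4 16/9 80/9 64/9 40/9 -6 3 N
final -6 4 E

n=0: pose=(-4,1,S); sL=80/41, sR=16/13; mL=-384/533, mR=8/13; mL+mR=-56/533 → advance -1; mR−mL=712/533 → turn +1·90°
n=1: pose=(-4,2,E); sL=160/13, sR=32/17; mL=-2304/221, mR=16/17; mL+mR=-2096/221 → advance -1; mR−mL=2512/221 → turn +1·90°
n=2: pose=(-5,2,N); sL=2, sR=8; mL=6, mR=4; mL+mR=10 → advance +1; mR−mL=-2 → turn -1·90°
n=3: pose=(-5,3,E); sL=160/13, sR=160/73; mL=-9600/949, mR=80/73; mL+mR=-8560/949 → advance -1; mR−mL=10640/949 → turn +1·90°
n=4: pose=(-6,3,N); sL=16/9, sR=80/9; mL=64/9, mR=40/9; mL+mR=104/9 → advance +1; mR−mL=-8/3 → turn -1·90°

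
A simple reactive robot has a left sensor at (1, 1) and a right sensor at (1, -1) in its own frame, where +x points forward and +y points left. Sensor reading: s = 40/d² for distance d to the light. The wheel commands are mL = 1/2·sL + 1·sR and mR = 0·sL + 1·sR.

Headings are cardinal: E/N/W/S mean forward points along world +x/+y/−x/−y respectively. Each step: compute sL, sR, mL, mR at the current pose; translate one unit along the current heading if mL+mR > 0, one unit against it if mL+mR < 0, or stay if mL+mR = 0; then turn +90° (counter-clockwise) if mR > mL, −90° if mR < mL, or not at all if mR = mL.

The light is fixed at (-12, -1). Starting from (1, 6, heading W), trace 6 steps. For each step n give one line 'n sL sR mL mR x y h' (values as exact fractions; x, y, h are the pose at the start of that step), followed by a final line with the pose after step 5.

0 2/9 5/26 71/234 5/26 1 6 W
1 8/37 40/233 2412/8621 40/233 0 6 N
2 4/25 20/109 718/2725 20/109 0 7 E
3 8/49 40/193 2732/9457 40/193 1 7 S
4 2/9 5/26 71/234 5/26 1 6 W
5 8/37 40/233 2412/8621 40/233 0 6 N
final 0 7 E

n=0: pose=(1,6,W); sL=2/9, sR=5/26; mL=71/234, mR=5/26; mL+mR=58/117 → advance +1; mR−mL=-1/9 → turn -1·90°
n=1: pose=(0,6,N); sL=8/37, sR=40/233; mL=2412/8621, mR=40/233; mL+mR=3892/8621 → advance +1; mR−mL=-4/37 → turn -1·90°
n=2: pose=(0,7,E); sL=4/25, sR=20/109; mL=718/2725, mR=20/109; mL+mR=1218/2725 → advance +1; mR−mL=-2/25 → turn -1·90°
n=3: pose=(1,7,S); sL=8/49, sR=40/193; mL=2732/9457, mR=40/193; mL+mR=4692/9457 → advance +1; mR−mL=-4/49 → turn -1·90°
n=4: pose=(1,6,W); sL=2/9, sR=5/26; mL=71/234, mR=5/26; mL+mR=58/117 → advance +1; mR−mL=-1/9 → turn -1·90°
n=5: pose=(0,6,N); sL=8/37, sR=40/233; mL=2412/8621, mR=40/233; mL+mR=3892/8621 → advance +1; mR−mL=-4/37 → turn -1·90°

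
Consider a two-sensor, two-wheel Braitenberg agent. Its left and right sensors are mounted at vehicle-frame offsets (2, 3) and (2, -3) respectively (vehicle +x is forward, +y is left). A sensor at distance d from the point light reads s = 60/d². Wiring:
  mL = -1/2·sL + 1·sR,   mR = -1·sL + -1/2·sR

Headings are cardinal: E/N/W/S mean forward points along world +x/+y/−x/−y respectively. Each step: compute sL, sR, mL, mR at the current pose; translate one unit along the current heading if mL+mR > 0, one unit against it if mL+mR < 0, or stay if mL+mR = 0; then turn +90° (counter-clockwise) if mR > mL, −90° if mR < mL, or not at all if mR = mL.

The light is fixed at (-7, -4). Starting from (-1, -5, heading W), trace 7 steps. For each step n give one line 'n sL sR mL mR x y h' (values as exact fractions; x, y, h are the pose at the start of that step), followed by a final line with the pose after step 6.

0 15/8 3 33/16 -27/8 -1 -5 W
1 60/17 60/101 -2010/1717 -6570/1717 0 -5 N
2 30/41 30/53 435/2173 -2205/2173 0 -6 E
3 60/97 12/5 1014/485 -882/485 -1 -6 S
4 15/13 15/4 165/52 -315/104 -1 -7 W
5 12 12/13 -66/13 -162/13 -2 -7 N
6 6/5 30/49 3/245 -369/245 -2 -8 E
final -3 -8 S

n=0: pose=(-1,-5,W); sL=15/8, sR=3; mL=33/16, mR=-27/8; mL+mR=-21/16 → advance -1; mR−mL=-87/16 → turn -1·90°
n=1: pose=(0,-5,N); sL=60/17, sR=60/101; mL=-2010/1717, mR=-6570/1717; mL+mR=-8580/1717 → advance -1; mR−mL=-4560/1717 → turn -1·90°
n=2: pose=(0,-6,E); sL=30/41, sR=30/53; mL=435/2173, mR=-2205/2173; mL+mR=-1770/2173 → advance -1; mR−mL=-2640/2173 → turn -1·90°
n=3: pose=(-1,-6,S); sL=60/97, sR=12/5; mL=1014/485, mR=-882/485; mL+mR=132/485 → advance +1; mR−mL=-1896/485 → turn -1·90°
n=4: pose=(-1,-7,W); sL=15/13, sR=15/4; mL=165/52, mR=-315/104; mL+mR=15/104 → advance +1; mR−mL=-645/104 → turn -1·90°
n=5: pose=(-2,-7,N); sL=12, sR=12/13; mL=-66/13, mR=-162/13; mL+mR=-228/13 → advance -1; mR−mL=-96/13 → turn -1·90°
n=6: pose=(-2,-8,E); sL=6/5, sR=30/49; mL=3/245, mR=-369/245; mL+mR=-366/245 → advance -1; mR−mL=-372/245 → turn -1·90°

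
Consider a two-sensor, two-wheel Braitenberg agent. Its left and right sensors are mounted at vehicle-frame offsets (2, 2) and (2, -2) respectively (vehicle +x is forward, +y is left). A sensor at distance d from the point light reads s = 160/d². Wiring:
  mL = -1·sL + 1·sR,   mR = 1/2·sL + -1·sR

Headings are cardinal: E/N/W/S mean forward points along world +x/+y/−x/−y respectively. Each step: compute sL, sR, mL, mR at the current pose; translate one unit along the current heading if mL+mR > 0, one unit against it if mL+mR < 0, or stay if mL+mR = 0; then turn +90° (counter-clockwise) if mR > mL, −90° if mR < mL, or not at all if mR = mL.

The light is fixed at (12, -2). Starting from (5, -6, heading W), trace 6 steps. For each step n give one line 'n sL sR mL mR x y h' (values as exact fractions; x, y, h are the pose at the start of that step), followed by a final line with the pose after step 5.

0 160/117 32/17 1024/1989 -2384/1989 5 -6 W
1 40/17 8 96/17 -116/17 6 -6 N
2 32/5 32/13 -256/65 48/65 6 -7 E
3 16/9 80/17 448/153 -584/153 5 -7 N
4 160/41 160/89 -7680/3649 560/3649 5 -8 E
5 40/29 40/13 640/377 -900/377 4 -8 N
final 4 -9 E

n=0: pose=(5,-6,W); sL=160/117, sR=32/17; mL=1024/1989, mR=-2384/1989; mL+mR=-80/117 → advance -1; mR−mL=-1136/663 → turn -1·90°
n=1: pose=(6,-6,N); sL=40/17, sR=8; mL=96/17, mR=-116/17; mL+mR=-20/17 → advance -1; mR−mL=-212/17 → turn -1·90°
n=2: pose=(6,-7,E); sL=32/5, sR=32/13; mL=-256/65, mR=48/65; mL+mR=-16/5 → advance -1; mR−mL=304/65 → turn +1·90°
n=3: pose=(5,-7,N); sL=16/9, sR=80/17; mL=448/153, mR=-584/153; mL+mR=-8/9 → advance -1; mR−mL=-344/51 → turn -1·90°
n=4: pose=(5,-8,E); sL=160/41, sR=160/89; mL=-7680/3649, mR=560/3649; mL+mR=-80/41 → advance -1; mR−mL=8240/3649 → turn +1·90°
n=5: pose=(4,-8,N); sL=40/29, sR=40/13; mL=640/377, mR=-900/377; mL+mR=-20/29 → advance -1; mR−mL=-1540/377 → turn -1·90°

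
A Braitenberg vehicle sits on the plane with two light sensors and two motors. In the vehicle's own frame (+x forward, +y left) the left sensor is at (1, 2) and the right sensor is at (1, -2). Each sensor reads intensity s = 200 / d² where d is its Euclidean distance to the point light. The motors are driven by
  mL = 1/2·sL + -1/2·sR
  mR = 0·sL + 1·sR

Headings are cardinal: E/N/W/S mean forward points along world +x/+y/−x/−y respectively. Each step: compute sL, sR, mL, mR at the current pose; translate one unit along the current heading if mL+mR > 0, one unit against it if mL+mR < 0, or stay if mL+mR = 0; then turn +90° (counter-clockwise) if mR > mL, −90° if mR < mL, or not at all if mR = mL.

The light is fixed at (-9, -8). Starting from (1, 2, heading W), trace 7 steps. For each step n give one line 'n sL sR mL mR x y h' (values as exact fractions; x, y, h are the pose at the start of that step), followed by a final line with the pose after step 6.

n=0: pose=(1,2,W); sL=40/29, sR=8/9; mL=64/261, mR=8/9; mL+mR=296/261 → advance +1; mR−mL=56/87 → turn +1·90°
n=1: pose=(0,2,S); sL=100/101, sR=20/13; mL=-360/1313, mR=20/13; mL+mR=1660/1313 → advance +1; mR−mL=2380/1313 → turn +1·90°
n=2: pose=(0,1,E); sL=200/221, sR=200/149; mL=-7200/32929, mR=200/149; mL+mR=37000/32929 → advance +1; mR−mL=51400/32929 → turn +1·90°
n=3: pose=(1,1,N); sL=50/41, sR=50/61; mL=500/2501, mR=50/61; mL+mR=2550/2501 → advance +1; mR−mL=1550/2501 → turn +1·90°
n=4: pose=(1,2,W); sL=40/29, sR=8/9; mL=64/261, mR=8/9; mL+mR=296/261 → advance +1; mR−mL=56/87 → turn +1·90°
n=5: pose=(0,2,S); sL=100/101, sR=20/13; mL=-360/1313, mR=20/13; mL+mR=1660/1313 → advance +1; mR−mL=2380/1313 → turn +1·90°
n=6: pose=(0,1,E); sL=200/221, sR=200/149; mL=-7200/32929, mR=200/149; mL+mR=37000/32929 → advance +1; mR−mL=51400/32929 → turn +1·90°

0 40/29 8/9 64/261 8/9 1 2 W
1 100/101 20/13 -360/1313 20/13 0 2 S
2 200/221 200/149 -7200/32929 200/149 0 1 E
3 50/41 50/61 500/2501 50/61 1 1 N
4 40/29 8/9 64/261 8/9 1 2 W
5 100/101 20/13 -360/1313 20/13 0 2 S
6 200/221 200/149 -7200/32929 200/149 0 1 E
final 1 1 N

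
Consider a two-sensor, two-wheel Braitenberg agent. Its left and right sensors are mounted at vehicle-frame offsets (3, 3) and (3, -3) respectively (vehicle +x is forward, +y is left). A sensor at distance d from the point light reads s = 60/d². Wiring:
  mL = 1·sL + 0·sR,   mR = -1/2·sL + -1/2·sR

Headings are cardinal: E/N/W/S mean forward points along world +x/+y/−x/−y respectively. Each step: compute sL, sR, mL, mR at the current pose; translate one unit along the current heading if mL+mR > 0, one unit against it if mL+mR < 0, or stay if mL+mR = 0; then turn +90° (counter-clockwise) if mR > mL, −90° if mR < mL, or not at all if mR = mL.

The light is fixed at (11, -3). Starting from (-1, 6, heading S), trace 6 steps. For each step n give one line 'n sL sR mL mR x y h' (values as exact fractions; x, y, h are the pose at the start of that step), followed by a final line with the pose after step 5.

0 20/39 20/87 20/39 -140/377 -1 6 S
1 6/25 30/173 6/25 -894/4325 -1 5 W
2 60/377 60/221 60/377 -1380/6409 -2 5 N
3 3/10 15/29 3/10 -237/580 -2 4 E
4 60/137 12/61 60/137 -2652/8357 -3 4 S
5 30/149 6/37 30/149 -1002/5513 -3 3 W
final -4 3 N

n=0: pose=(-1,6,S); sL=20/39, sR=20/87; mL=20/39, mR=-140/377; mL+mR=160/1131 → advance +1; mR−mL=-1000/1131 → turn -1·90°
n=1: pose=(-1,5,W); sL=6/25, sR=30/173; mL=6/25, mR=-894/4325; mL+mR=144/4325 → advance +1; mR−mL=-1932/4325 → turn -1·90°
n=2: pose=(-2,5,N); sL=60/377, sR=60/221; mL=60/377, mR=-1380/6409; mL+mR=-360/6409 → advance -1; mR−mL=-2400/6409 → turn -1·90°
n=3: pose=(-2,4,E); sL=3/10, sR=15/29; mL=3/10, mR=-237/580; mL+mR=-63/580 → advance -1; mR−mL=-411/580 → turn -1·90°
n=4: pose=(-3,4,S); sL=60/137, sR=12/61; mL=60/137, mR=-2652/8357; mL+mR=1008/8357 → advance +1; mR−mL=-6312/8357 → turn -1·90°
n=5: pose=(-3,3,W); sL=30/149, sR=6/37; mL=30/149, mR=-1002/5513; mL+mR=108/5513 → advance +1; mR−mL=-2112/5513 → turn -1·90°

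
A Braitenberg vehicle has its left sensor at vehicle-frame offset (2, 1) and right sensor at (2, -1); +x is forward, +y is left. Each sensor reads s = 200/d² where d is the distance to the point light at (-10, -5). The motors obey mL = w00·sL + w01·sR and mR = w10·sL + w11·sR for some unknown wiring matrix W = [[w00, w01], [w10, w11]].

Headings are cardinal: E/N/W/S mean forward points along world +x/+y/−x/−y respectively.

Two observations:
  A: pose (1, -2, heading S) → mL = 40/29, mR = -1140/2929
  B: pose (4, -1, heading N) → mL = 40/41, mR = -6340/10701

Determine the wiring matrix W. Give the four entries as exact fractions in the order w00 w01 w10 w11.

1 0 -1 1/2

obs A: pose=(1,-2,S) → sL=40/29, sR=200/101, mL=40/29, mR=-1140/2929
obs B: pose=(4,-1,N) → sL=40/41, sR=200/261, mL=40/41, mR=-6340/10701
sensor matrix S = [[40/29, 200/101], [40/41, 200/261]]; det S = -27424000/31343229
solve [mL_A; mL_B] = S·[w00; w01] and [mR_A; mR_B] = S·[w10; w11]:
  w00 = 1, w01 = 0, w10 = -1, w11 = 1/2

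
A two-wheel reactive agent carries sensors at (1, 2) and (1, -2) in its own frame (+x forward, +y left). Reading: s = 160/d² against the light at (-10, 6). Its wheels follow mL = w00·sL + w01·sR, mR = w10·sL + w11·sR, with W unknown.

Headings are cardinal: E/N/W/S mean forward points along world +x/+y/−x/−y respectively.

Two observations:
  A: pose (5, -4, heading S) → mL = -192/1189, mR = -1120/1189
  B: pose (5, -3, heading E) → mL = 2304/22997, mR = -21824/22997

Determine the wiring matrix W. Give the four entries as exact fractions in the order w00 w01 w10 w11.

1 -1 -1 -1

obs A: pose=(5,-4,S) → sL=16/41, sR=16/29, mL=-192/1189, mR=-1120/1189
obs B: pose=(5,-3,E) → sL=32/61, sR=160/377, mL=2304/22997, mR=-21824/22997
sensor matrix S = [[16/41, 16/29], [32/61, 160/377]]; det S = -116736/942877
solve [mL_A; mL_B] = S·[w00; w01] and [mR_A; mR_B] = S·[w10; w11]:
  w00 = 1, w01 = -1, w10 = -1, w11 = -1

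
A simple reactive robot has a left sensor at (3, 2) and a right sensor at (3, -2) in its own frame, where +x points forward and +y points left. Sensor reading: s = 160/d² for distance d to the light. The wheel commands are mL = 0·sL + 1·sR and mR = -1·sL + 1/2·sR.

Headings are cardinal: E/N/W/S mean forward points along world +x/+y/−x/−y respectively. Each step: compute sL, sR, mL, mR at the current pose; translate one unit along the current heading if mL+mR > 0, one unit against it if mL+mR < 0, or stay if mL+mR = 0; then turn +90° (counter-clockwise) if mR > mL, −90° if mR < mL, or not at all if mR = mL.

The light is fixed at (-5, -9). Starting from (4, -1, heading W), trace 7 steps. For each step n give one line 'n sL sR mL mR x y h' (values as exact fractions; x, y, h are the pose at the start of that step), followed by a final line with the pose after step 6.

n=0: pose=(4,-1,W); sL=20/9, sR=20/17; mL=20/17, mR=-250/153; mL+mR=-70/153 → advance -1; mR−mL=-430/153 → turn -1·90°
n=1: pose=(5,-1,N); sL=32/37, sR=32/53; mL=32/53, mR=-1104/1961; mL+mR=80/1961 → advance +1; mR−mL=-2288/1961 → turn -1·90°
n=2: pose=(5,0,E); sL=16/29, sR=80/109; mL=80/109, mR=-584/3161; mL+mR=1736/3161 → advance +1; mR−mL=-2904/3161 → turn -1·90°
n=3: pose=(6,0,S); sL=32/41, sR=160/117; mL=160/117, mR=-464/4797; mL+mR=2032/1599 → advance +1; mR−mL=-7024/4797 → turn -1·90°
n=4: pose=(6,-1,W); sL=8/5, sR=40/41; mL=40/41, mR=-228/205; mL+mR=-28/205 → advance -1; mR−mL=-428/205 → turn -1·90°
n=5: pose=(7,-1,N); sL=160/221, sR=160/317; mL=160/317, mR=-33040/70057; mL+mR=2320/70057 → advance +1; mR−mL=-68400/70057 → turn -1·90°
n=6: pose=(7,0,E); sL=80/173, sR=80/137; mL=80/137, mR=-4040/23701; mL+mR=9800/23701 → advance +1; mR−mL=-17880/23701 → turn -1·90°

0 20/9 20/17 20/17 -250/153 4 -1 W
1 32/37 32/53 32/53 -1104/1961 5 -1 N
2 16/29 80/109 80/109 -584/3161 5 0 E
3 32/41 160/117 160/117 -464/4797 6 0 S
4 8/5 40/41 40/41 -228/205 6 -1 W
5 160/221 160/317 160/317 -33040/70057 7 -1 N
6 80/173 80/137 80/137 -4040/23701 7 0 E
final 8 0 S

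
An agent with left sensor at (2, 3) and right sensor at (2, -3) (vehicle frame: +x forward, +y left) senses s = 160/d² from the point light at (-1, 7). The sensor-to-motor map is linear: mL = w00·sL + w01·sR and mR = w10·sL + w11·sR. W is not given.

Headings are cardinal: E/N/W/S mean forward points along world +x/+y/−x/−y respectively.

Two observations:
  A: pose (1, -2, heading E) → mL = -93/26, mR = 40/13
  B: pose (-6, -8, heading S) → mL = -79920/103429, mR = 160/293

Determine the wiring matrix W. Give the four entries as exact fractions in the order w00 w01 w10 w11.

-1 -1/2 1 0

obs A: pose=(1,-2,E) → sL=40/13, sR=1, mL=-93/26, mR=40/13
obs B: pose=(-6,-8,S) → sL=160/293, sR=160/353, mL=-79920/103429, mR=160/293
sensor matrix S = [[40/13, 1], [160/293, 160/353]]; det S = 1140960/1344577
solve [mL_A; mL_B] = S·[w00; w01] and [mR_A; mR_B] = S·[w10; w11]:
  w00 = -1, w01 = -1/2, w10 = 1, w11 = 0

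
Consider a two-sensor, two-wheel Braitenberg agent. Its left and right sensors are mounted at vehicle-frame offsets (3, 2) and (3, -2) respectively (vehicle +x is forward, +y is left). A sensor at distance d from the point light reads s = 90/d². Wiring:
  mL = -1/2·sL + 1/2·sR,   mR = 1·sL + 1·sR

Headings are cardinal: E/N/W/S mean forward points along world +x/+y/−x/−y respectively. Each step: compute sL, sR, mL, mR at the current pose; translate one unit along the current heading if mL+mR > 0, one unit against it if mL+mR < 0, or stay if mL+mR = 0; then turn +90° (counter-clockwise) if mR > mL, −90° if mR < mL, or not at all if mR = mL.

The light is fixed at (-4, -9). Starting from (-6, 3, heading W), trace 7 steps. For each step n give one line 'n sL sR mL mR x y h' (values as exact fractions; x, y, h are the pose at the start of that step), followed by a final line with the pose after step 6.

0 18/25 90/221 -864/5525 6228/5525 -6 3 W
1 45/41 45/53 -270/2173 4230/2173 -7 3 S
2 90/169 10/9 440/1521 2500/1521 -7 2 E
3 45/106 45/98 45/2597 2295/2597 -6 2 N
4 18/25 90/221 -864/5525 6228/5525 -6 3 W
5 45/41 45/53 -270/2173 4230/2173 -7 3 S
6 90/169 10/9 440/1521 2500/1521 -7 2 E
final -6 2 N

n=0: pose=(-6,3,W); sL=18/25, sR=90/221; mL=-864/5525, mR=6228/5525; mL+mR=5364/5525 → advance +1; mR−mL=7092/5525 → turn +1·90°
n=1: pose=(-7,3,S); sL=45/41, sR=45/53; mL=-270/2173, mR=4230/2173; mL+mR=3960/2173 → advance +1; mR−mL=4500/2173 → turn +1·90°
n=2: pose=(-7,2,E); sL=90/169, sR=10/9; mL=440/1521, mR=2500/1521; mL+mR=980/507 → advance +1; mR−mL=2060/1521 → turn +1·90°
n=3: pose=(-6,2,N); sL=45/106, sR=45/98; mL=45/2597, mR=2295/2597; mL+mR=2340/2597 → advance +1; mR−mL=2250/2597 → turn +1·90°
n=4: pose=(-6,3,W); sL=18/25, sR=90/221; mL=-864/5525, mR=6228/5525; mL+mR=5364/5525 → advance +1; mR−mL=7092/5525 → turn +1·90°
n=5: pose=(-7,3,S); sL=45/41, sR=45/53; mL=-270/2173, mR=4230/2173; mL+mR=3960/2173 → advance +1; mR−mL=4500/2173 → turn +1·90°
n=6: pose=(-7,2,E); sL=90/169, sR=10/9; mL=440/1521, mR=2500/1521; mL+mR=980/507 → advance +1; mR−mL=2060/1521 → turn +1·90°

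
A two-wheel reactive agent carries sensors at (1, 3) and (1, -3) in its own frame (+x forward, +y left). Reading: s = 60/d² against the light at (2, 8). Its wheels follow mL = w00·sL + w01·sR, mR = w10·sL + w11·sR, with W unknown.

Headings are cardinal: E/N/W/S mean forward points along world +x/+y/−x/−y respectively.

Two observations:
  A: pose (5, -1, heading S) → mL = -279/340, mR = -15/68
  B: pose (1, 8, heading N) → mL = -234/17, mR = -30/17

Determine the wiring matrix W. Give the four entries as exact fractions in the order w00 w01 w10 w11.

-1/2 -1 -1/2 0

obs A: pose=(5,-1,S) → sL=15/34, sR=3/5, mL=-279/340, mR=-15/68
obs B: pose=(1,8,N) → sL=60/17, sR=12, mL=-234/17, mR=-30/17
sensor matrix S = [[15/34, 3/5], [60/17, 12]]; det S = 54/17
solve [mL_A; mL_B] = S·[w00; w01] and [mR_A; mR_B] = S·[w10; w11]:
  w00 = -1/2, w01 = -1, w10 = -1/2, w11 = 0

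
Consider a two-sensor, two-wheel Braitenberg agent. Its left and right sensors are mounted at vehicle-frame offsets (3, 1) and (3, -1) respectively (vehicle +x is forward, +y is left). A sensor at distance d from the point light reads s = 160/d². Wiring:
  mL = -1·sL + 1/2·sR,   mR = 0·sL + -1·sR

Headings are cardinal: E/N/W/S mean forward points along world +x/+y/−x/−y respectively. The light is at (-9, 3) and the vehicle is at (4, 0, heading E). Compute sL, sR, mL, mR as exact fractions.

left sensor world pos  = (7, 1); dL² = 260
right sensor world pos = (7, -1); dR² = 272
sL = 160/260 = 8/13
sR = 160/272 = 10/17
mL = -1·sL + 1/2·sR = -71/221
mR = 0·sL + -1·sR = -10/17

8/13 10/17 -71/221 -10/17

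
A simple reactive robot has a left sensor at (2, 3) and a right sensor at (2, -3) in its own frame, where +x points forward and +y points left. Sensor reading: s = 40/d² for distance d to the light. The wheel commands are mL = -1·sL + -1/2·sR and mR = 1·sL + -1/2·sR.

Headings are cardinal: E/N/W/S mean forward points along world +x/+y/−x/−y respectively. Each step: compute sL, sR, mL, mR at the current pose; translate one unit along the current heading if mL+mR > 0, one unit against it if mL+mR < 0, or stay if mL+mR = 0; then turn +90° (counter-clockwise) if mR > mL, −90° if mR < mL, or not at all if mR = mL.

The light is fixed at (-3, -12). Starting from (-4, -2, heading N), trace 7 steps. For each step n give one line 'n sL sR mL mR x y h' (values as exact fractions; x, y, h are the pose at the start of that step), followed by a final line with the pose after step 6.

n=0: pose=(-4,-2,N); sL=1/4, sR=10/37; mL=-57/148, mR=17/148; mL+mR=-10/37 → advance -1; mR−mL=1/2 → turn +1·90°
n=1: pose=(-4,-3,W); sL=8/9, sR=40/153; mL=-52/51, mR=116/153; mL+mR=-40/153 → advance -1; mR−mL=16/9 → turn +1·90°
n=2: pose=(-3,-3,S); sL=20/29, sR=20/29; mL=-30/29, mR=10/29; mL+mR=-20/29 → advance -1; mR−mL=40/29 → turn +1·90°
n=3: pose=(-3,-2,E); sL=40/173, sR=40/53; mL=-5580/9169, mR=-1340/9169; mL+mR=-40/53 → advance -1; mR−mL=80/173 → turn +1·90°
n=4: pose=(-4,-2,N); sL=1/4, sR=10/37; mL=-57/148, mR=17/148; mL+mR=-10/37 → advance -1; mR−mL=1/2 → turn +1·90°
n=5: pose=(-4,-3,W); sL=8/9, sR=40/153; mL=-52/51, mR=116/153; mL+mR=-40/153 → advance -1; mR−mL=16/9 → turn +1·90°
n=6: pose=(-3,-3,S); sL=20/29, sR=20/29; mL=-30/29, mR=10/29; mL+mR=-20/29 → advance -1; mR−mL=40/29 → turn +1·90°

0 1/4 10/37 -57/148 17/148 -4 -2 N
1 8/9 40/153 -52/51 116/153 -4 -3 W
2 20/29 20/29 -30/29 10/29 -3 -3 S
3 40/173 40/53 -5580/9169 -1340/9169 -3 -2 E
4 1/4 10/37 -57/148 17/148 -4 -2 N
5 8/9 40/153 -52/51 116/153 -4 -3 W
6 20/29 20/29 -30/29 10/29 -3 -3 S
final -3 -2 E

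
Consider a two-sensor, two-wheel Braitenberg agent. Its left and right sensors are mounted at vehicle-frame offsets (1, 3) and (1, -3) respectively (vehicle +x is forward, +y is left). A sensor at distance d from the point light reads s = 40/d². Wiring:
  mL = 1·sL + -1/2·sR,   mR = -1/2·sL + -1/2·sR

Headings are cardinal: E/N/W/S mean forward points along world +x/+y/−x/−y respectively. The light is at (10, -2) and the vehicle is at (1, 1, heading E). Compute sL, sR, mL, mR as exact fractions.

2/5 5/8 7/80 -41/80

left sensor world pos  = (2, 4); dL² = 100
right sensor world pos = (2, -2); dR² = 64
sL = 40/100 = 2/5
sR = 40/64 = 5/8
mL = 1·sL + -1/2·sR = 7/80
mR = -1/2·sL + -1/2·sR = -41/80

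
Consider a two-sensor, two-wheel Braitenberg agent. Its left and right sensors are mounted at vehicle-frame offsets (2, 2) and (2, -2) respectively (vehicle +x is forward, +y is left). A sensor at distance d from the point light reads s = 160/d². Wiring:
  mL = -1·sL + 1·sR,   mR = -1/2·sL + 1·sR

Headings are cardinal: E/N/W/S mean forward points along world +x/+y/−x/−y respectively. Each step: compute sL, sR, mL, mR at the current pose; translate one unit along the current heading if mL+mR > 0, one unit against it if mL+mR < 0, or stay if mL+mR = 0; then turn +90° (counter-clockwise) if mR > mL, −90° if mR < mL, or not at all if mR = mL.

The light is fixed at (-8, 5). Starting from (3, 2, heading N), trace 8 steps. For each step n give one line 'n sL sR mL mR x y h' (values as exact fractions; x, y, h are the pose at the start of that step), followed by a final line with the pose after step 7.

0 80/41 16/17 -704/697 -24/697 3 2 N
1 160/117 32/17 1024/1989 2384/1989 3 1 W
2 8/9 8/5 32/45 52/45 2 1 S
3 160/153 160/193 -6400/29529 9040/29529 2 0 E
4 16/9 80/89 -704/801 8/801 3 0 N
5 32/29 160/97 1536/2813 3088/2813 3 -1 W
6 10/13 5/4 25/52 45/52 2 -1 S
7 160/169 32/45 -1792/7605 1808/7605 2 -2 E
final 3 -2 N

n=0: pose=(3,2,N); sL=80/41, sR=16/17; mL=-704/697, mR=-24/697; mL+mR=-728/697 → advance -1; mR−mL=40/41 → turn +1·90°
n=1: pose=(3,1,W); sL=160/117, sR=32/17; mL=1024/1989, mR=2384/1989; mL+mR=1136/663 → advance +1; mR−mL=80/117 → turn +1·90°
n=2: pose=(2,1,S); sL=8/9, sR=8/5; mL=32/45, mR=52/45; mL+mR=28/15 → advance +1; mR−mL=4/9 → turn +1·90°
n=3: pose=(2,0,E); sL=160/153, sR=160/193; mL=-6400/29529, mR=9040/29529; mL+mR=880/9843 → advance +1; mR−mL=80/153 → turn +1·90°
n=4: pose=(3,0,N); sL=16/9, sR=80/89; mL=-704/801, mR=8/801; mL+mR=-232/267 → advance -1; mR−mL=8/9 → turn +1·90°
n=5: pose=(3,-1,W); sL=32/29, sR=160/97; mL=1536/2813, mR=3088/2813; mL+mR=4624/2813 → advance +1; mR−mL=16/29 → turn +1·90°
n=6: pose=(2,-1,S); sL=10/13, sR=5/4; mL=25/52, mR=45/52; mL+mR=35/26 → advance +1; mR−mL=5/13 → turn +1·90°
n=7: pose=(2,-2,E); sL=160/169, sR=32/45; mL=-1792/7605, mR=1808/7605; mL+mR=16/7605 → advance +1; mR−mL=80/169 → turn +1·90°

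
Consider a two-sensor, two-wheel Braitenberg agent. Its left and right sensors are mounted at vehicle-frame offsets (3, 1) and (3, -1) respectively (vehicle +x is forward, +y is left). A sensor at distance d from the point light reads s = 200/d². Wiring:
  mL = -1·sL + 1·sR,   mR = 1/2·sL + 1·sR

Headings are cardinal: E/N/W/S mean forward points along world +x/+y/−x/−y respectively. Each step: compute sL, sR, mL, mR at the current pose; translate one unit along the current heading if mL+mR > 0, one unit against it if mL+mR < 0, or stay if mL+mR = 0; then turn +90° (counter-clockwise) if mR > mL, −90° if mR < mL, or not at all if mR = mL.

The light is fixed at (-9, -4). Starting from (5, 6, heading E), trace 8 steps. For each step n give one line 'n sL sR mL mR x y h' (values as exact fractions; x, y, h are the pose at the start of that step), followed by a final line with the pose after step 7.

n=0: pose=(5,6,E); sL=20/41, sR=20/37; mL=80/1517, mR=1190/1517; mL+mR=1270/1517 → advance +1; mR−mL=30/41 → turn +1·90°
n=1: pose=(6,6,N); sL=40/73, sR=8/17; mL=-96/1241, mR=924/1241; mL+mR=828/1241 → advance +1; mR−mL=60/73 → turn +1·90°
n=2: pose=(6,7,W); sL=50/61, sR=25/36; mL=-275/2196, mR=2425/2196; mL+mR=1075/1098 → advance +1; mR−mL=75/61 → turn +1·90°
n=3: pose=(5,7,S); sL=200/289, sR=200/233; mL=11200/67337, mR=81100/67337; mL+mR=92300/67337 → advance +1; mR−mL=300/289 → turn +1·90°
n=4: pose=(5,6,E); sL=20/41, sR=20/37; mL=80/1517, mR=1190/1517; mL+mR=1270/1517 → advance +1; mR−mL=30/41 → turn +1·90°
n=5: pose=(6,6,N); sL=40/73, sR=8/17; mL=-96/1241, mR=924/1241; mL+mR=828/1241 → advance +1; mR−mL=60/73 → turn +1·90°
n=6: pose=(6,7,W); sL=50/61, sR=25/36; mL=-275/2196, mR=2425/2196; mL+mR=1075/1098 → advance +1; mR−mL=75/61 → turn +1·90°
n=7: pose=(5,7,S); sL=200/289, sR=200/233; mL=11200/67337, mR=81100/67337; mL+mR=92300/67337 → advance +1; mR−mL=300/289 → turn +1·90°

0 20/41 20/37 80/1517 1190/1517 5 6 E
1 40/73 8/17 -96/1241 924/1241 6 6 N
2 50/61 25/36 -275/2196 2425/2196 6 7 W
3 200/289 200/233 11200/67337 81100/67337 5 7 S
4 20/41 20/37 80/1517 1190/1517 5 6 E
5 40/73 8/17 -96/1241 924/1241 6 6 N
6 50/61 25/36 -275/2196 2425/2196 6 7 W
7 200/289 200/233 11200/67337 81100/67337 5 7 S
final 5 6 E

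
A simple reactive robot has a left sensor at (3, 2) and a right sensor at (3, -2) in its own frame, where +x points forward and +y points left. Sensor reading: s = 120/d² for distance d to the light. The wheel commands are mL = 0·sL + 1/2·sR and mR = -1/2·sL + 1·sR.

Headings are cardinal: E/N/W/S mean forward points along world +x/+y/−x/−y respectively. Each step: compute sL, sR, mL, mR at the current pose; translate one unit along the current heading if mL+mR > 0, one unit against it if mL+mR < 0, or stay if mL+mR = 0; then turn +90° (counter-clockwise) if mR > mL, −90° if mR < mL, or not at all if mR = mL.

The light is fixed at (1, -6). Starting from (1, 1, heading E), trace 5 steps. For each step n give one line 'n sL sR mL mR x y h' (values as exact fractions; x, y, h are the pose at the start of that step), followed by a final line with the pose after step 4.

n=0: pose=(1,1,E); sL=4/3, sR=60/17; mL=30/17, mR=146/51; mL+mR=236/51 → advance +1; mR−mL=56/51 → turn +1·90°
n=1: pose=(2,1,N); sL=120/101, sR=120/109; mL=60/109, mR=5580/11009; mL+mR=11640/11009 → advance +1; mR−mL=-480/11009 → turn -1·90°
n=2: pose=(2,2,E); sL=30/29, sR=30/13; mL=15/13, mR=675/377; mL+mR=1110/377 → advance +1; mR−mL=240/377 → turn +1·90°
n=3: pose=(3,2,N); sL=120/121, sR=120/137; mL=60/137, mR=6300/16577; mL+mR=13560/16577 → advance +1; mR−mL=-960/16577 → turn -1·90°
n=4: pose=(3,3,E); sL=60/73, sR=60/37; mL=30/37, mR=3270/2701; mL+mR=5460/2701 → advance +1; mR−mL=1080/2701 → turn +1·90°

0 4/3 60/17 30/17 146/51 1 1 E
1 120/101 120/109 60/109 5580/11009 2 1 N
2 30/29 30/13 15/13 675/377 2 2 E
3 120/121 120/137 60/137 6300/16577 3 2 N
4 60/73 60/37 30/37 3270/2701 3 3 E
final 4 3 N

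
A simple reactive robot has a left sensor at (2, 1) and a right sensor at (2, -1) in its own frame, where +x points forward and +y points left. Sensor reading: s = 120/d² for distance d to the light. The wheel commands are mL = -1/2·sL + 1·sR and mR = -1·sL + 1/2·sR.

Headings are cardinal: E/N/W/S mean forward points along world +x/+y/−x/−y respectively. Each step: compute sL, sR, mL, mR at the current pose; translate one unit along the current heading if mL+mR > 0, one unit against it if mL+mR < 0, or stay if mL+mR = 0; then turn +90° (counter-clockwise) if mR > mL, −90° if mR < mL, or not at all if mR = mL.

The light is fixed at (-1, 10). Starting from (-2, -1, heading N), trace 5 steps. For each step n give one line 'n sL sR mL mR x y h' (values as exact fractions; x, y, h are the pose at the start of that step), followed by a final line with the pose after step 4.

0 24/17 40/27 356/459 -308/459 -2 -1 N
1 60/41 60/61 630/2501 -2430/2501 -2 0 E
2 24/29 40/51 548/1479 -644/1479 -3 0 S
3 30/29 3/2 57/58 -33/116 -3 1 W
4 24/13 120/53 924/689 -492/689 -4 1 N
final -4 2 E

n=0: pose=(-2,-1,N); sL=24/17, sR=40/27; mL=356/459, mR=-308/459; mL+mR=16/153 → advance +1; mR−mL=-664/459 → turn -1·90°
n=1: pose=(-2,0,E); sL=60/41, sR=60/61; mL=630/2501, mR=-2430/2501; mL+mR=-1800/2501 → advance -1; mR−mL=-3060/2501 → turn -1·90°
n=2: pose=(-3,0,S); sL=24/29, sR=40/51; mL=548/1479, mR=-644/1479; mL+mR=-32/493 → advance -1; mR−mL=-1192/1479 → turn -1·90°
n=3: pose=(-3,1,W); sL=30/29, sR=3/2; mL=57/58, mR=-33/116; mL+mR=81/116 → advance +1; mR−mL=-147/116 → turn -1·90°
n=4: pose=(-4,1,N); sL=24/13, sR=120/53; mL=924/689, mR=-492/689; mL+mR=432/689 → advance +1; mR−mL=-1416/689 → turn -1·90°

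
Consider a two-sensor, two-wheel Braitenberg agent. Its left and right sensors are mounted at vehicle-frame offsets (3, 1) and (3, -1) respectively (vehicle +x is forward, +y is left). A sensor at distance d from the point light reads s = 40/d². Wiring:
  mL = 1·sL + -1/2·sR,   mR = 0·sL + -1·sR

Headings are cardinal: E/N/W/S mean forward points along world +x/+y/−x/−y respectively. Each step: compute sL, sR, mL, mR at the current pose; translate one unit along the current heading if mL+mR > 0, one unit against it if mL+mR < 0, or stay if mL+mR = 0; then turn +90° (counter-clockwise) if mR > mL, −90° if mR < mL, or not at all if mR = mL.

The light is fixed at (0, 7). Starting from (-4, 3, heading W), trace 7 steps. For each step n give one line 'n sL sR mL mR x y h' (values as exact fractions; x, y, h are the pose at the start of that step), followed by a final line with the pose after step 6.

n=0: pose=(-4,3,W); sL=20/37, sR=20/29; mL=210/1073, mR=-20/29; mL+mR=-530/1073 → advance -1; mR−mL=-950/1073 → turn -1·90°
n=1: pose=(-3,3,N); sL=40/17, sR=8; mL=-28/17, mR=-8; mL+mR=-164/17 → advance -1; mR−mL=-108/17 → turn -1·90°
n=2: pose=(-3,2,E); sL=5/2, sR=10/9; mL=35/18, mR=-10/9; mL+mR=5/6 → advance +1; mR−mL=-55/18 → turn -1·90°
n=3: pose=(-2,2,S); sL=8/13, sR=40/73; mL=324/949, mR=-40/73; mL+mR=-196/949 → advance -1; mR−mL=-844/949 → turn -1·90°
n=4: pose=(-2,3,W); sL=4/5, sR=20/17; mL=18/85, mR=-20/17; mL+mR=-82/85 → advance -1; mR−mL=-118/85 → turn -1·90°
n=5: pose=(-1,3,N); sL=8, sR=40; mL=-12, mR=-40; mL+mR=-52 → advance -1; mR−mL=-28 → turn -1·90°
n=6: pose=(-1,2,E); sL=2, sR=1; mL=3/2, mR=-1; mL+mR=1/2 → advance +1; mR−mL=-5/2 → turn -1·90°

0 20/37 20/29 210/1073 -20/29 -4 3 W
1 40/17 8 -28/17 -8 -3 3 N
2 5/2 10/9 35/18 -10/9 -3 2 E
3 8/13 40/73 324/949 -40/73 -2 2 S
4 4/5 20/17 18/85 -20/17 -2 3 W
5 8 40 -12 -40 -1 3 N
6 2 1 3/2 -1 -1 2 E
final 0 2 S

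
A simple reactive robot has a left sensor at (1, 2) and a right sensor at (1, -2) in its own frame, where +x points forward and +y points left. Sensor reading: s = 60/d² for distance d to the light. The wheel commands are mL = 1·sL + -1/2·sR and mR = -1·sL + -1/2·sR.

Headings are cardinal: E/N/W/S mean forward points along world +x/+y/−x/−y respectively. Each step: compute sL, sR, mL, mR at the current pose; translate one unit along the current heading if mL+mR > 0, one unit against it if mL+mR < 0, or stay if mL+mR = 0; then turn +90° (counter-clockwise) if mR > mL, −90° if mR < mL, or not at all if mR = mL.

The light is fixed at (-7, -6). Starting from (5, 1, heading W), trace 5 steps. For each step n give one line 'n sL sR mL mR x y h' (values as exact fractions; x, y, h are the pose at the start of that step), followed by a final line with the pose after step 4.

0 30/73 30/101 1935/7373 -4125/7373 5 1 W
1 12/37 60/289 2358/10693 -4578/10693 6 1 N
2 3/13 15/53 123/1378 -513/1378 6 0 E
3 60/221 12/25 174/5525 -2826/5525 5 0 S
4 30/73 30/101 1935/7373 -4125/7373 5 1 W
final 6 1 N

n=0: pose=(5,1,W); sL=30/73, sR=30/101; mL=1935/7373, mR=-4125/7373; mL+mR=-30/101 → advance -1; mR−mL=-60/73 → turn -1·90°
n=1: pose=(6,1,N); sL=12/37, sR=60/289; mL=2358/10693, mR=-4578/10693; mL+mR=-60/289 → advance -1; mR−mL=-24/37 → turn -1·90°
n=2: pose=(6,0,E); sL=3/13, sR=15/53; mL=123/1378, mR=-513/1378; mL+mR=-15/53 → advance -1; mR−mL=-6/13 → turn -1·90°
n=3: pose=(5,0,S); sL=60/221, sR=12/25; mL=174/5525, mR=-2826/5525; mL+mR=-12/25 → advance -1; mR−mL=-120/221 → turn -1·90°
n=4: pose=(5,1,W); sL=30/73, sR=30/101; mL=1935/7373, mR=-4125/7373; mL+mR=-30/101 → advance -1; mR−mL=-60/73 → turn -1·90°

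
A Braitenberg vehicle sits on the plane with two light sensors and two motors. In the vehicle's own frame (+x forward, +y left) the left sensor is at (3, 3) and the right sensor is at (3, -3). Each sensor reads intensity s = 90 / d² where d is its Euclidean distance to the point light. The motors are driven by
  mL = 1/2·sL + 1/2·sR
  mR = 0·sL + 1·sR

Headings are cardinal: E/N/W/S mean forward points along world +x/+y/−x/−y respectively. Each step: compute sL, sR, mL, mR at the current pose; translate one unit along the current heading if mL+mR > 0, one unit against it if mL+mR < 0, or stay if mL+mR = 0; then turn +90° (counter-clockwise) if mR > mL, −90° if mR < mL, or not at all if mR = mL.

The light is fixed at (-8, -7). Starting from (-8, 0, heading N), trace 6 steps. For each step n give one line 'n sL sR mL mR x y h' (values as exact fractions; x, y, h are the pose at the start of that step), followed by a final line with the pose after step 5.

0 90/109 90/109 90/109 90/109 -8 0 N
1 9/13 9/13 9/13 9/13 -8 1 N
2 10/17 10/17 10/17 10/17 -8 2 N
3 45/89 45/89 45/89 45/89 -8 3 N
4 18/41 18/41 18/41 18/41 -8 4 N
5 5/13 5/13 5/13 5/13 -8 5 N
final -8 6 N

n=0: pose=(-8,0,N); sL=90/109, sR=90/109; mL=90/109, mR=90/109; mL+mR=180/109 → advance +1; mR−mL=0 → turn +0·90°
n=1: pose=(-8,1,N); sL=9/13, sR=9/13; mL=9/13, mR=9/13; mL+mR=18/13 → advance +1; mR−mL=0 → turn +0·90°
n=2: pose=(-8,2,N); sL=10/17, sR=10/17; mL=10/17, mR=10/17; mL+mR=20/17 → advance +1; mR−mL=0 → turn +0·90°
n=3: pose=(-8,3,N); sL=45/89, sR=45/89; mL=45/89, mR=45/89; mL+mR=90/89 → advance +1; mR−mL=0 → turn +0·90°
n=4: pose=(-8,4,N); sL=18/41, sR=18/41; mL=18/41, mR=18/41; mL+mR=36/41 → advance +1; mR−mL=0 → turn +0·90°
n=5: pose=(-8,5,N); sL=5/13, sR=5/13; mL=5/13, mR=5/13; mL+mR=10/13 → advance +1; mR−mL=0 → turn +0·90°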